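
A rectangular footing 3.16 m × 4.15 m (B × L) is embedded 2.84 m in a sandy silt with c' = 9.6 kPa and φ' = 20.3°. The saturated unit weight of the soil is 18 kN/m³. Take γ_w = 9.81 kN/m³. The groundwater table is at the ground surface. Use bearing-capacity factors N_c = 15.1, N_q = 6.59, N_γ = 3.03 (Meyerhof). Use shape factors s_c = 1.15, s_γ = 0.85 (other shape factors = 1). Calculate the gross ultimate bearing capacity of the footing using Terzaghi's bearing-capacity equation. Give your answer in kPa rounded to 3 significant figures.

q_ult ≈ 353 kPa

Water table at ground surface, so effective unit weight γ' = 18 − 9.81 = 8.19 kN/m³ is used throughout; overburden q = 8.19 × 2.84 = 23.26 kPa; the same γ' applies in the ½γBN_γ term.
Cohesion term c·N_c·s_c = 9.6 × 15.1 × 1.15 = 166.7 kPa; surcharge term q·N_q = 23.26 × 6.59 = 153.28 kPa; self-weight term 0.5·γ·B·N_γ·s_γ = 0.5 × 8.19 × 3.16 × 3.03 × 0.85 = 33.327 kPa.
q_ult = 166.7 + 153.28 + 33.327 = 353.31 kPa.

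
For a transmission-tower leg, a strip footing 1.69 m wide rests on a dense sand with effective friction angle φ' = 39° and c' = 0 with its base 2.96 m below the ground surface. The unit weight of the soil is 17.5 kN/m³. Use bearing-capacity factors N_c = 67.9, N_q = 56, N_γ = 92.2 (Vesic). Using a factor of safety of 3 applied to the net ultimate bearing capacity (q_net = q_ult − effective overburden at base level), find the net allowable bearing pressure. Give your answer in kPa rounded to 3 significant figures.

Effective surcharge at the founding depth q = γ·D_f = 17.5 × 2.96 = 51.8 kPa.
q_ult = q·N_q + 0.5·γ·B·N_γ
     = 51.8 × 56 + 0.5 × 17.5 × 1.69 × 92.2
     = 2900.8 + 1363.4 = 4264.2 kPa.
Net ultimate: q_net = 4264.2 − 51.8 = 4212.4 kPa.
q_all(net) = 4212.4 / 3 = 1404.1 kPa.

q_all(net) ≈ 1400 kPa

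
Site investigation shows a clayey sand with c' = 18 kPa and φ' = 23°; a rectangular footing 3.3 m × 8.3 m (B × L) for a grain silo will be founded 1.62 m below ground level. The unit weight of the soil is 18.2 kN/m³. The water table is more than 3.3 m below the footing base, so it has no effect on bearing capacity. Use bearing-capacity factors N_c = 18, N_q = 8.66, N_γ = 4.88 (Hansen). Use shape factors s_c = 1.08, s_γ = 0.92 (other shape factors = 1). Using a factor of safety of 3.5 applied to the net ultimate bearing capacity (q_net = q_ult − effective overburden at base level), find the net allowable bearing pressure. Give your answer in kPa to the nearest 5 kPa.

q_all(net) ≈ 205 kPa

Effective surcharge at the founding depth q = γ·D_f = 18.2 × 1.62 = 29.484 kPa.
q_ult = c·N_c·s_c + q·N_q + 0.5·γ·B·N_γ·s_γ
     = 18 × 18 × 1.08 + 29.484 × 8.66 + 0.5 × 18.2 × 3.3 × 4.88 × 0.92
     = 349.92 + 255.33 + 134.82 = 740.07 kPa.
Net ultimate: q_net = 740.07 − 29.484 = 710.59 kPa.
q_all(net) = 710.59 / 3.5 = 203.03 kPa.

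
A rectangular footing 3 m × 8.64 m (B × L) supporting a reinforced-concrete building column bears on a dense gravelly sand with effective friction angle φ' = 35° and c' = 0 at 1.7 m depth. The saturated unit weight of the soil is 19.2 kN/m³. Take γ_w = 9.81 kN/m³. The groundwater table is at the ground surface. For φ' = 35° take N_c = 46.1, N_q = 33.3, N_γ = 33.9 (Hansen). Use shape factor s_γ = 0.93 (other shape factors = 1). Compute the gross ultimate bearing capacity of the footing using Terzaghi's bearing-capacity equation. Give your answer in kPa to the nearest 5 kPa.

Water table at ground surface, so effective unit weight γ' = 19.2 − 9.81 = 9.39 kN/m³ is used throughout; overburden q = 9.39 × 1.7 = 15.963 kPa; the same γ' applies in the ½γBN_γ term.
Surcharge term q·N_q = 15.963 × 33.3 = 531.57 kPa; self-weight term 0.5·γ·B·N_γ·s_γ = 0.5 × 9.39 × 3 × 33.9 × 0.93 = 444.06 kPa.
q_ult = 531.57 + 444.06 = 975.63 kPa.

q_ult ≈ 975 kPa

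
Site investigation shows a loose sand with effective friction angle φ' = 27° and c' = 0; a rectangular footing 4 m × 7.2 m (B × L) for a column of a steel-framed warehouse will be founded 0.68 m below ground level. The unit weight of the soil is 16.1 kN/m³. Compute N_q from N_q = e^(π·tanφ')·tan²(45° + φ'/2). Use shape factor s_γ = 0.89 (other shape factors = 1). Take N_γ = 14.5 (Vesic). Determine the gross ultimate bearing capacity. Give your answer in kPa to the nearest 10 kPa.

q_ult ≈ 560 kPa

tan27° = 0.5095, so N_q = e^(π×0.5095)·tan²(58.5°) = 4.957 × 2.663 = 13.2.
Effective surcharge at the founding depth q = γ·D_f = 16.1 × 0.68 = 10.948 kPa.
q_ult = q·N_q + 0.5·γ·B·N_γ·s_γ
     = 10.948 × 13.199 + 0.5 × 16.1 × 4 × 14.5 × 0.89
     = 144.5 + 415.54 = 560.05 kPa.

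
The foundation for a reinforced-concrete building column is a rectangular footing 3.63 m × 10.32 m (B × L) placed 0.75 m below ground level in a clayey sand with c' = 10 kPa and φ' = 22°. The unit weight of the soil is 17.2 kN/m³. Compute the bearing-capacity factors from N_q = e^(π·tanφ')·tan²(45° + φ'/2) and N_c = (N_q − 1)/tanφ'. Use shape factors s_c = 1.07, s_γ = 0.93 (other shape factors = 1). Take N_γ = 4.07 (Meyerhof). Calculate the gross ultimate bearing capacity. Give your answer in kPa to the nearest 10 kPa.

tan22° = 0.404, so N_q = e^(π×0.404)·tan²(56°) = 3.558 × 2.198 = 7.82.
N_c = (7.82 − 1)/tan22° = 16.88.
Effective surcharge at the founding depth q = γ·D_f = 17.2 × 0.75 = 12.9 kPa.
q_ult = c·N_c·s_c + q·N_q + 0.5·γ·B·N_γ·s_γ
     = 10 × 16.883 × 1.07 + 12.9 × 7.8211 + 0.5 × 17.2 × 3.63 × 4.07 × 0.93
     = 180.65 + 100.89 + 118.16 = 399.7 kPa.

q_ult ≈ 400 kPa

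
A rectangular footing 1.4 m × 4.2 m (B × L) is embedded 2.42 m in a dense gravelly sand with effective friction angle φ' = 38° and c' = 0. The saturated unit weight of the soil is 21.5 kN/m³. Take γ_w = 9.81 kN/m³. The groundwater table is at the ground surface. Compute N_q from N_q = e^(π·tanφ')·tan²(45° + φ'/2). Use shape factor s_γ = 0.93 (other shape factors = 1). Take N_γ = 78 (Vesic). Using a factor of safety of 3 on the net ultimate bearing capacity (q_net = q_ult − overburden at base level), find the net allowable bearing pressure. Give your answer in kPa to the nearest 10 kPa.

N_q = e^(π·tan38°)·tan²(64°) = 48.93.
With the water table at the surface the whole profile is submerged: γ' = 21.5 − 9.81 = 11.69 kN/m³, so q = γ'·D_f = 28.29 kPa; the same γ' applies in the ½γBN_γ term.
q_ult = q·N_q + 0.5·γ·B·N_γ·s_γ
     = 28.29 × 48.933 + 0.5 × 11.69 × 1.4 × 78 × 0.93
     = 1384.3 + 593.59 = 1977.9 kPa.
q_net = 1977.9 − 28.29 = 1949.6 kPa.
q_all(net) = 1949.6 / 3 = 649.87 kPa.

q_all(net) ≈ 650 kPa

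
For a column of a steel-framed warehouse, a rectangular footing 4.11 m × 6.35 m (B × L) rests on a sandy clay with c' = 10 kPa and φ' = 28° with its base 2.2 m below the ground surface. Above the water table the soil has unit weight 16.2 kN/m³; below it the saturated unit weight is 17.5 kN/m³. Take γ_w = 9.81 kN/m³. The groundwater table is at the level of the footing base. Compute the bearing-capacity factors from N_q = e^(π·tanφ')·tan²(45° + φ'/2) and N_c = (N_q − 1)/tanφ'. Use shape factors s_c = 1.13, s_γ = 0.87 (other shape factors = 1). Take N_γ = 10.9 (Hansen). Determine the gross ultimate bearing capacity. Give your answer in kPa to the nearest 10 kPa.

q_ult ≈ 970 kPa

tan28° = 0.5317, so N_q = e^(π×0.5317)·tan²(59°) = 5.314 × 2.77 = 14.72.
N_c = (14.72 − 1)/tan28° = 25.8.
Effective surcharge at the founding depth q = γ·D_f = 16.2 × 2.2 = 35.64 kPa.
The water table coincides with the base, so in the self-weight term γ → γ' = 7.69 kN/m³.
q_ult = c·N_c·s_c + q·N_q + 0.5·γ·B·N_γ·s_γ
     = 10 × 25.803 × 1.13 + 35.64 × 14.72 + 0.5 × 7.69 × 4.11 × 10.9 × 0.87
     = 291.58 + 524.62 + 149.86 = 966.05 kPa.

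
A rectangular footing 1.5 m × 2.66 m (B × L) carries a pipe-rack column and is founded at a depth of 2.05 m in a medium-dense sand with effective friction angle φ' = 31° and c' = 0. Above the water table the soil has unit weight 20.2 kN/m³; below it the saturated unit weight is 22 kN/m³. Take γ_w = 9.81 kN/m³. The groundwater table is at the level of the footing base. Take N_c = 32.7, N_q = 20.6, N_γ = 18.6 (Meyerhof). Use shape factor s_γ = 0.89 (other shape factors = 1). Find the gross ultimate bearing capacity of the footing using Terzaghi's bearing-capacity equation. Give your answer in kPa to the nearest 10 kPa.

q_ult ≈ 1000 kPa

q = γ·D_f = 20.2 × 2.05 = 41.41 kPa.
For the ½γBN_γ term take γ' = 22 − 9.81 = 12.19 kN/m³ (soil below base is submerged).
q·N_q = 41.41 × 20.6 = 853.05 kPa
0.5·γ·B·N_γ·s_γ = 0.5 × 12.19 × 1.5 × 18.6 × 0.89 = 151.34 kPa
q_ult = 853.05 + 151.34 = 1004.4 kPa.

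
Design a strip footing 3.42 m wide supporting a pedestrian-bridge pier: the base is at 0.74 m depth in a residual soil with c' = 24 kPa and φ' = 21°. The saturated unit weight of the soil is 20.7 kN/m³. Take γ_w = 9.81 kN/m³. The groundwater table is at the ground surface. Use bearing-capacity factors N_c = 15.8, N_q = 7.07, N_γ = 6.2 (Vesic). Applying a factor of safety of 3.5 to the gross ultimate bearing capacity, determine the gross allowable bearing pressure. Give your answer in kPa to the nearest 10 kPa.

γ' = 20.7 − 9.81 = 10.89 kN/m³ (submerged throughout). q = 10.89 × 0.74 = 8.0586 kPa; the same γ' applies in the ½γBN_γ term.
c·N_c = 24 × 15.8 = 379.2 kPa
q·N_q = 8.0586 × 7.07 = 56.974 kPa
0.5·γ·B·N_γ = 0.5 × 10.89 × 3.42 × 6.2 = 115.46 kPa
q_ult = 379.2 + 56.974 + 115.46 = 551.63 kPa.
q_all = q_ult / FS = 551.63 / 3.5 = 157.61 kPa.

q_all ≈ 160 kPa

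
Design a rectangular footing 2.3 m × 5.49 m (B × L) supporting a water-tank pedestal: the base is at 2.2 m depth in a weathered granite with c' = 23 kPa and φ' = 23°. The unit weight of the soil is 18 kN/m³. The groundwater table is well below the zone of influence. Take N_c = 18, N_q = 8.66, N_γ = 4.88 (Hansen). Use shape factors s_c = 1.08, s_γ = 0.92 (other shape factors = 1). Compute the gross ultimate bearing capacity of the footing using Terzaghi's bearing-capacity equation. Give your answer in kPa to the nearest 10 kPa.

q = γ·D_f = 18 × 2.2 = 39.6 kPa.
c·N_c·s_c = 23 × 18 × 1.08 = 447.12 kPa
q·N_q = 39.6 × 8.66 = 342.94 kPa
0.5·γ·B·N_γ·s_γ = 0.5 × 18 × 2.3 × 4.88 × 0.92 = 92.935 kPa
q_ult = 447.12 + 342.94 + 92.935 = 882.99 kPa.

q_ult ≈ 880 kPa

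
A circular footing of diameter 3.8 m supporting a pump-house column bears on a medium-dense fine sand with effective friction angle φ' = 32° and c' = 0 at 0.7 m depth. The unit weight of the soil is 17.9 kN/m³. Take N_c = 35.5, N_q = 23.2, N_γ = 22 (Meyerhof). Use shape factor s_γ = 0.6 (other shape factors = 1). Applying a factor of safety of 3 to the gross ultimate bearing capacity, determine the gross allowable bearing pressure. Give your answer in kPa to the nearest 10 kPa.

q_all ≈ 250 kPa

q = γ·D_f = 17.9 × 0.7 = 12.53 kPa.
q·N_q = 12.53 × 23.2 = 290.7 kPa
0.5·γ·B·N_γ·s_γ = 0.5 × 17.9 × 3.8 × 22 × 0.6 = 448.93 kPa
q_ult = 290.7 + 448.93 = 739.63 kPa.
q_all = q_ult / FS = 739.63 / 3 = 246.54 kPa.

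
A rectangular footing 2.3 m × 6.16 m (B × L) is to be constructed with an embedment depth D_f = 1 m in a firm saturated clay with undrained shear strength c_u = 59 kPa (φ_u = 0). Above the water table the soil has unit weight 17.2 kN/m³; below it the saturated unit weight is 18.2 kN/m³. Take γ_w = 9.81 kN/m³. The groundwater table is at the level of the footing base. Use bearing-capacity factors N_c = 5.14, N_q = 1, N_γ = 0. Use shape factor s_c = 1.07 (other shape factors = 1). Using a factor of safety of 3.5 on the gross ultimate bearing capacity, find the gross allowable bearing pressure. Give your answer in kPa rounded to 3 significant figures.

q_all ≈ 97.6 kPa

Overburden at base level: q = 17.2 × 1 = 17.2 kPa.
Cohesion term c·N_c·s_c = 59 × 5.14 × 1.07 = 324.49 kPa; surcharge term q·N_q = 17.2 × 1 = 17.2 kPa.
q_ult = 324.49 + 17.2 = 341.69 kPa.
q_all = 341.69 / 3.5 = 97.625 kPa.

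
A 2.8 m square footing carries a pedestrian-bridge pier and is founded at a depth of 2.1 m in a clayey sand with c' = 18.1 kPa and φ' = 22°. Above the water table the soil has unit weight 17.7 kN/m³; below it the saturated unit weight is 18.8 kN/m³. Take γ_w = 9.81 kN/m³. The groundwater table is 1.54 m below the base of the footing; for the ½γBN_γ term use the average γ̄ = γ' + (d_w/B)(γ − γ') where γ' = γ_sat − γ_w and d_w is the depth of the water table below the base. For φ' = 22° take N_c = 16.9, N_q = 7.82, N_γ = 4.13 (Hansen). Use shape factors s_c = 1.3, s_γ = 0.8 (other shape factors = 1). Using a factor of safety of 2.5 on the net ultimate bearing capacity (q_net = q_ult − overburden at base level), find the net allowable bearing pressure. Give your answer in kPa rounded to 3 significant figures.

q = γ·D_f = 17.7 × 2.1 = 37.17 kPa.
γ' = 8.99 kN/m³; averaging over the depth B below the base, γ̄ = γ' + (d_w/B)(γ − γ') = 13.78 kN/m³.
c·N_c·s_c = 18.1 × 16.9 × 1.3 = 397.66 kPa
q·N_q = 37.17 × 7.82 = 290.67 kPa
0.5·γ·B·N_γ·s_γ = 0.5 × 13.78 × 2.8 × 4.13 × 0.8 = 63.743 kPa
q_ult = 397.66 + 290.67 + 63.743 = 752.07 kPa.
q_net = 752.07 − 37.17 = 714.9 kPa.
q_all(net) = 714.9 / 2.5 = 285.96 kPa.

q_all(net) ≈ 286 kPa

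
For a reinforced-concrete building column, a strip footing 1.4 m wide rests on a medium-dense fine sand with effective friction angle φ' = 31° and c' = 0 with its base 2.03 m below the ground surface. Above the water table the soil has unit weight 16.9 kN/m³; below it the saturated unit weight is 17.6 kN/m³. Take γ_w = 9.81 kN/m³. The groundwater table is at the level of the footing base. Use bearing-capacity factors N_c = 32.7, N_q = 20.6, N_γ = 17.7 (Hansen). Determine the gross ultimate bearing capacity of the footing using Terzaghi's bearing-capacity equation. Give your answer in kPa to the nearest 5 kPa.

Effective surcharge at the founding depth q = γ·D_f = 16.9 × 2.03 = 34.307 kPa.
The water table coincides with the base, so in the self-weight term γ → γ' = 7.79 kN/m³.
q_ult = q·N_q + 0.5·γ·B·N_γ
     = 34.307 × 20.6 + 0.5 × 7.79 × 1.4 × 17.7
     = 706.72 + 96.518 = 803.24 kPa.

q_ult ≈ 805 kPa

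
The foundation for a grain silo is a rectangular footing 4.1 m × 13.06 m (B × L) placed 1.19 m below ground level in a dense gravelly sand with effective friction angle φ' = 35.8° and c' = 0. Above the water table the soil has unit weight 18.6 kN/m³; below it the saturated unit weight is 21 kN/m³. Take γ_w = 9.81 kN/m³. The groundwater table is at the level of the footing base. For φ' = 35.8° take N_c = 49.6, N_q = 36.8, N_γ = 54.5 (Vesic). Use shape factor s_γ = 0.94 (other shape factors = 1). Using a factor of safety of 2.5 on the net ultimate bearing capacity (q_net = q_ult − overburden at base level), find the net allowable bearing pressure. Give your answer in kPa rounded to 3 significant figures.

q_all(net) ≈ 787 kPa

q = γ·D_f = 18.6 × 1.19 = 22.134 kPa.
For the ½γBN_γ term take γ' = 21 − 9.81 = 11.19 kN/m³ (soil below base is submerged).
q·N_q = 22.134 × 36.8 = 814.53 kPa
0.5·γ·B·N_γ·s_γ = 0.5 × 11.19 × 4.1 × 54.5 × 0.94 = 1175.2 kPa
q_ult = 814.53 + 1175.2 = 1989.7 kPa.
q_net = 1989.7 − 22.134 = 1967.6 kPa.
q_all(net) = 1967.6 / 2.5 = 787.04 kPa.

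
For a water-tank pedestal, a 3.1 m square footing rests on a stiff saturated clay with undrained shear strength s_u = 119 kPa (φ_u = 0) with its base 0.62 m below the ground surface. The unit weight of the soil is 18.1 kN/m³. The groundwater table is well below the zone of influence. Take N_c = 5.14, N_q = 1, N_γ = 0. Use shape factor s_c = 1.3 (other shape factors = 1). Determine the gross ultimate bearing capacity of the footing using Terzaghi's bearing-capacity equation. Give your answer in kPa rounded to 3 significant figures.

q_ult ≈ 806 kPa

Overburden at base level: q = 18.1 × 0.62 = 11.222 kPa.
Cohesion term c·N_c·s_c = 119 × 5.14 × 1.3 = 795.16 kPa; surcharge term q·N_q = 11.222 × 1 = 11.222 kPa.
q_ult = 795.16 + 11.222 = 806.38 kPa.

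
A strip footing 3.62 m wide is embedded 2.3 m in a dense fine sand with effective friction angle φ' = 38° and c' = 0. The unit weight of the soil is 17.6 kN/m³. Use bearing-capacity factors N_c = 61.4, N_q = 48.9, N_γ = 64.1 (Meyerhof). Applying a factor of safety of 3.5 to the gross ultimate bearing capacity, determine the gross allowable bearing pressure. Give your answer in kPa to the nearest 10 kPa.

q_all ≈ 1150 kPa

Overburden at base level: q = 17.6 × 2.3 = 40.48 kPa.
Surcharge term q·N_q = 40.48 × 48.9 = 1979.5 kPa; self-weight term 0.5·γ·B·N_γ = 0.5 × 17.6 × 3.62 × 64.1 = 2042 kPa.
q_ult = 1979.5 + 2042 = 4021.4 kPa.
q_all = q_ult / FS = 4021.4 / 3.5 = 1149 kPa.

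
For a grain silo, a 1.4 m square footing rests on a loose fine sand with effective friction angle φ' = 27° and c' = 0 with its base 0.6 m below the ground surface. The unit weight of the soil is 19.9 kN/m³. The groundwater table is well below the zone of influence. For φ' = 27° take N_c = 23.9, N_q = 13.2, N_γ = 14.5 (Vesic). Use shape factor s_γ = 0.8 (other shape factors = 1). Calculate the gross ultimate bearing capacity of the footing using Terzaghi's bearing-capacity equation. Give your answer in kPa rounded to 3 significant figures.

q_ult ≈ 319 kPa

Effective surcharge at the founding depth q = γ·D_f = 19.9 × 0.6 = 11.94 kPa.
q_ult = q·N_q + 0.5·γ·B·N_γ·s_γ
     = 11.94 × 13.2 + 0.5 × 19.9 × 1.4 × 14.5 × 0.8
     = 157.61 + 161.59 = 319.2 kPa.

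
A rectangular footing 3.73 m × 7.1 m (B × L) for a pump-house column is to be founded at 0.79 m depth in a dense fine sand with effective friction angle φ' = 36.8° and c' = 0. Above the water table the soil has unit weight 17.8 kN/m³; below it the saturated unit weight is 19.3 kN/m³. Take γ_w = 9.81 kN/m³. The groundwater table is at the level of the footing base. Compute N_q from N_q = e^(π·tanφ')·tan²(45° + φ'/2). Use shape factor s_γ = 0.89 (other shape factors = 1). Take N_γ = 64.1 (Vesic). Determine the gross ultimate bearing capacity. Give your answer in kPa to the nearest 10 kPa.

tan36.8° = 0.7481, so N_q = e^(π×0.7481)·tan²(63.4°) = 10.488 × 3.988 = 41.82.
q = γ·D_f = 17.8 × 0.79 = 14.062 kPa.
For the ½γBN_γ term take γ' = 19.3 − 9.81 = 9.49 kN/m³ (soil below base is submerged).
q·N_q = 14.062 × 41.823 = 588.12 kPa
0.5·γ·B·N_γ·s_γ = 0.5 × 9.49 × 3.73 × 64.1 × 0.89 = 1009.7 kPa
q_ult = 588.12 + 1009.7 = 1597.8 kPa.

q_ult ≈ 1600 kPa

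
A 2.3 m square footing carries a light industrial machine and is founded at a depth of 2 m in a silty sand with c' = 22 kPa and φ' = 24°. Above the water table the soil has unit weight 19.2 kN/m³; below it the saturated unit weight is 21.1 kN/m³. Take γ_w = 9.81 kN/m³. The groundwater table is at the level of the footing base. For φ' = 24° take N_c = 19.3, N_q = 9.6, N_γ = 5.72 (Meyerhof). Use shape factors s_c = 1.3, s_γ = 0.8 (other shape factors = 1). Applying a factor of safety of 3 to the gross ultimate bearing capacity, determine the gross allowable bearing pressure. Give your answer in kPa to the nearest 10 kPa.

q_all ≈ 330 kPa

Effective surcharge at the founding depth q = γ·D_f = 19.2 × 2 = 38.4 kPa.
The water table coincides with the base, so in the self-weight term γ → γ' = 11.29 kN/m³.
q_ult = c·N_c·s_c + q·N_q + 0.5·γ·B·N_γ·s_γ
     = 22 × 19.3 × 1.3 + 38.4 × 9.6 + 0.5 × 11.29 × 2.3 × 5.72 × 0.8
     = 551.98 + 368.64 + 59.412 = 980.03 kPa.
q_all = q_ult / FS = 980.03 / 3 = 326.68 kPa.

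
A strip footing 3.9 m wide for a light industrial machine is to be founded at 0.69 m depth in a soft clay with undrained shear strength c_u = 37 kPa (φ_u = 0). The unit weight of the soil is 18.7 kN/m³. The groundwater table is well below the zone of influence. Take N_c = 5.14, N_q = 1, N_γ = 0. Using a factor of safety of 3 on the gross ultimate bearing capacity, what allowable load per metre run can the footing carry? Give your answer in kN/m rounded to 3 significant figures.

Effective surcharge at the founding depth q = γ·D_f = 18.7 × 0.69 = 12.903 kPa.
q_ult = c·N_c + q·N_q
     = 37 × 5.14 + 12.903 × 1
     = 190.18 + 12.903 = 203.08 kPa.
Gross allowable pressure q_all = 203.08 / 3 = 67.694 kPa.
Allowable wall load = q_all × B = 67.694 × 3.9 = 264.01 kN per metre run.

≈ 264 kN/m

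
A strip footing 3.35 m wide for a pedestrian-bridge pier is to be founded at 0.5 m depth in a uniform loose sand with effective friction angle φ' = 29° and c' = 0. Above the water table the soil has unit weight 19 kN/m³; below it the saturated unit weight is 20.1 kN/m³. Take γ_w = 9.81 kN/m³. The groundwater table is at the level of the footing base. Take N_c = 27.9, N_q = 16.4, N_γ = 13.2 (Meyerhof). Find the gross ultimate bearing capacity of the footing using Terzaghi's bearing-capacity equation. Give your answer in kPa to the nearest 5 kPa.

q_ult ≈ 385 kPa

Overburden at base level: q = 19 × 0.5 = 9.5 kPa.
Below the base the soil is submerged, so the ½γBN_γ term uses γ' = 20.1 − 9.81 = 10.29 kN/m³.
Surcharge term q·N_q = 9.5 × 16.4 = 155.8 kPa; self-weight term 0.5·γ·B·N_γ = 0.5 × 10.29 × 3.35 × 13.2 = 227.51 kPa.
q_ult = 155.8 + 227.51 = 383.31 kPa.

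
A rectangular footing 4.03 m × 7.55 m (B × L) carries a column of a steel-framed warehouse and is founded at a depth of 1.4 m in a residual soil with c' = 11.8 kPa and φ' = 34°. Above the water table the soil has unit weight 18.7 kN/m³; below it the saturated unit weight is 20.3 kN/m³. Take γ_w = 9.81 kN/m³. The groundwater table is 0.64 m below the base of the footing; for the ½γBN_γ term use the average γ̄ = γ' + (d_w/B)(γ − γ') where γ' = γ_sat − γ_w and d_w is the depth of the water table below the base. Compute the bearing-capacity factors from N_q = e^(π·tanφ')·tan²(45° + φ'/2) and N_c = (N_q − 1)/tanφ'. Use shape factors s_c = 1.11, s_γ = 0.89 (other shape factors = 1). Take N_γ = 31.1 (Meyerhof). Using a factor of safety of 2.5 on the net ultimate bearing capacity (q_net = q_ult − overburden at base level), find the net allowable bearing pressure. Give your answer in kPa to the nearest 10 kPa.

q_all(net) ≈ 780 kPa

N_q = e^(π·tan34°)·tan²(62°) = 29.44; N_c = (N_q − 1)/tanφ' = 42.16.
Effective surcharge at the founding depth q = γ·D_f = 18.7 × 1.4 = 26.18 kPa.
With d_w = 0.64 m < B, γ̄ = 10.49 + (0.64/4.03) × (18.7 − 10.49) = 11.794 kN/m³.
q_ult = c·N_c·s_c + q·N_q + 0.5·γ·B·N_γ·s_γ
     = 11.8 × 42.164 × 1.11 + 26.18 × 29.44 + 0.5 × 11.794 × 4.03 × 31.1 × 0.89
     = 552.26 + 770.73 + 657.78 = 1980.8 kPa.
q_net = 1980.8 − 26.18 = 1954.6 kPa.
q_all(net) = 1954.6 / 2.5 = 781.84 kPa.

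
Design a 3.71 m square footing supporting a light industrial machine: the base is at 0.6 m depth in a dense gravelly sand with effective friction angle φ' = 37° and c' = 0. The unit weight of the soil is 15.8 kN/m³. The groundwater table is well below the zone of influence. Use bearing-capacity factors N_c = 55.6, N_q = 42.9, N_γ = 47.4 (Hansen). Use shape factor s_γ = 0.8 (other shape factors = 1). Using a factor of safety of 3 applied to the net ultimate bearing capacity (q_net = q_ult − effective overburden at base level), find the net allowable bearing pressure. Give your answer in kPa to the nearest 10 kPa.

Overburden at base level: q = 15.8 × 0.6 = 9.48 kPa.
Surcharge term q·N_q = 9.48 × 42.9 = 406.69 kPa; self-weight term 0.5·γ·B·N_γ·s_γ = 0.5 × 15.8 × 3.71 × 47.4 × 0.8 = 1111.4 kPa.
q_ult = 406.69 + 1111.4 = 1518.1 kPa.
Net ultimate: q_net = 1518.1 − 9.48 = 1508.6 kPa.
q_all(net) = 1508.6 / 3 = 502.87 kPa.

q_all(net) ≈ 500 kPa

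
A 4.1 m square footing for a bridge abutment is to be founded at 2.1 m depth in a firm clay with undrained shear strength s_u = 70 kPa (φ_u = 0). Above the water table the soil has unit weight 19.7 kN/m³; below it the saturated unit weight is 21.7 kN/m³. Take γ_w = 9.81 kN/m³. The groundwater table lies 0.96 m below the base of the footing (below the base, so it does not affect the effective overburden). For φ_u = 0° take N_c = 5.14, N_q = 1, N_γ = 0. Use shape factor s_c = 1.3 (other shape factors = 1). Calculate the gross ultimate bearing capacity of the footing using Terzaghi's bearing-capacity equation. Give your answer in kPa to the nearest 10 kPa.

q_ult ≈ 510 kPa

Effective surcharge at the founding depth q = γ·D_f = 19.7 × 2.1 = 41.37 kPa.
q_ult = c·N_c·s_c + q·N_q
     = 70 × 5.14 × 1.3 + 41.37 × 1
     = 467.74 + 41.37 = 509.11 kPa.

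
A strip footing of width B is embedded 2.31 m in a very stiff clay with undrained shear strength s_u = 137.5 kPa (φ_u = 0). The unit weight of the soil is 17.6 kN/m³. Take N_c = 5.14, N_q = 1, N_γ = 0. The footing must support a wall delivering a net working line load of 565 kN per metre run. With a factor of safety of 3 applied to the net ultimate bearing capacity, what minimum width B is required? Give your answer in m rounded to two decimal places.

Overburden at base level: q = 17.6 × 2.31 = 40.656 kPa.
Cohesion term c·N_c = 137.5 × 5.14 = 706.75 kPa; surcharge term q·N_q = 40.656 × 1 = 40.656 kPa.
q_ult = 706.75 + 40.656 = 747.41 kPa.
For φ = 0 the ½γBN_γ term vanishes, so q_ult is independent of B. q_net = 747.41 − 40.656 = 706.75 kPa; q_all(net) = 706.75/3 = 235.58 kPa.
Required width B = w / q_all(net) = 565 / 235.58 = 2.398 m.

B = 2.40 m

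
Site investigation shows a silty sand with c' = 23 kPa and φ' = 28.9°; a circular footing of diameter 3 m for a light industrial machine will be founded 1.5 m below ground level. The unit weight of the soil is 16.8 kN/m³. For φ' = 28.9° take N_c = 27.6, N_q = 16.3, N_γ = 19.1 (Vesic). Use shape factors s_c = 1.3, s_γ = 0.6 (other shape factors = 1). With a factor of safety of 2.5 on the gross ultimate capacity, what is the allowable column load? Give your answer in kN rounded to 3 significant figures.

q = γ·D_f = 16.8 × 1.5 = 25.2 kPa.
c·N_c·s_c = 23 × 27.6 × 1.3 = 825.24 kPa
q·N_q = 25.2 × 16.3 = 410.76 kPa
0.5·γ·B·N_γ·s_γ = 0.5 × 16.8 × 3 × 19.1 × 0.6 = 288.79 kPa
q_ult = 825.24 + 410.76 + 288.79 = 1524.8 kPa.
Gross allowable pressure q_all = 1524.8 / 2.5 = 609.92 kPa.
Footing area = 7.0686 m², so allowable column load = 609.92 × 7.0686 = 4311.3 kN.

P_all ≈ 4310 kN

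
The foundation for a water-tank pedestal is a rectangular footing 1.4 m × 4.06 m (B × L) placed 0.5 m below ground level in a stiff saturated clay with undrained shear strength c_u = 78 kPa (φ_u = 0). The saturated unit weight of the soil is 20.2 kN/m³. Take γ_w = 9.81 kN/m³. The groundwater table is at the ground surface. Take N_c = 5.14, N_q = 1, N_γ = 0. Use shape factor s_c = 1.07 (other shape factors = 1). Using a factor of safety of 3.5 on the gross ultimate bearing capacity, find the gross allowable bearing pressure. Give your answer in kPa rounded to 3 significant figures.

γ' = 20.2 − 9.81 = 10.39 kN/m³ (submerged throughout). q = 10.39 × 0.5 = 5.195 kPa.
c·N_c·s_c = 78 × 5.14 × 1.07 = 428.98 kPa
q·N_q = 5.195 × 1 = 5.195 kPa
q_ult = 428.98 + 5.195 = 434.18 kPa.
q_all = 434.18 / 3.5 = 124.05 kPa.

q_all ≈ 124 kPa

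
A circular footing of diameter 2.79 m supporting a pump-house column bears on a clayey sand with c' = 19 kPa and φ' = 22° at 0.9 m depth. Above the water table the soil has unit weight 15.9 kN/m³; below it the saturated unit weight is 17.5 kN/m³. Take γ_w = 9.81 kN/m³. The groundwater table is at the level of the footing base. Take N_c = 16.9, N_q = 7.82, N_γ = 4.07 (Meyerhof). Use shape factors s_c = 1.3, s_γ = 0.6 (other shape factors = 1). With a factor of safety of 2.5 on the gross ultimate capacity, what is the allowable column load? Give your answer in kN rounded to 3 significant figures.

Effective surcharge at the founding depth q = γ·D_f = 15.9 × 0.9 = 14.31 kPa.
The water table coincides with the base, so in the self-weight term γ → γ' = 7.69 kN/m³.
q_ult = c·N_c·s_c + q·N_q + 0.5·γ·B·N_γ·s_γ
     = 19 × 16.9 × 1.3 + 14.31 × 7.82 + 0.5 × 7.69 × 2.79 × 4.07 × 0.6
     = 417.43 + 111.9 + 26.197 = 555.53 kPa.
Gross allowable pressure q_all = 555.53 / 2.5 = 222.21 kPa.
Footing area = 6.1136 m², so allowable column load = 222.21 × 6.1136 = 1358.5 kN.

P_all ≈ 1360 kN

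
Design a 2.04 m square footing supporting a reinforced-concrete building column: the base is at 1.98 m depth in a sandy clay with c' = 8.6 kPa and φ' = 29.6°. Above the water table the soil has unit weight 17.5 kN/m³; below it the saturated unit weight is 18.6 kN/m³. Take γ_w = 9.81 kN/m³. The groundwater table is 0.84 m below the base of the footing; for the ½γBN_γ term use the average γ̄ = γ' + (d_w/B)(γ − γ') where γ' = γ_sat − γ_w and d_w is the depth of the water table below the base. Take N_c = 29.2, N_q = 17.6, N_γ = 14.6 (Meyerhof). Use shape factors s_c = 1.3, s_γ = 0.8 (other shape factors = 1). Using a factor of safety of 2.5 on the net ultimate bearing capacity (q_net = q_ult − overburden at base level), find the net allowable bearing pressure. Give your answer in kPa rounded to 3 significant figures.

q_all(net) ≈ 420 kPa

Overburden at base level: q = 17.5 × 1.98 = 34.65 kPa.
The water table is 0.84 m below the base (< B = 2.04 m), so the ½γBN_γ term uses γ̄ = γ' + (d_w/B)(γ − γ') = 8.79 + (0.84/2.04)(17.5 − 8.79) = 12.376 kN/m³.
Cohesion term c·N_c·s_c = 8.6 × 29.2 × 1.3 = 326.46 kPa; surcharge term q·N_q = 34.65 × 17.6 = 609.84 kPa; self-weight term 0.5·γ·B·N_γ·s_γ = 0.5 × 12.376 × 2.04 × 14.6 × 0.8 = 147.45 kPa.
q_ult = 326.46 + 609.84 + 147.45 = 1083.7 kPa.
q_net = 1083.7 − 34.65 = 1049.1 kPa.
q_all(net) = 1049.1 / 2.5 = 419.64 kPa.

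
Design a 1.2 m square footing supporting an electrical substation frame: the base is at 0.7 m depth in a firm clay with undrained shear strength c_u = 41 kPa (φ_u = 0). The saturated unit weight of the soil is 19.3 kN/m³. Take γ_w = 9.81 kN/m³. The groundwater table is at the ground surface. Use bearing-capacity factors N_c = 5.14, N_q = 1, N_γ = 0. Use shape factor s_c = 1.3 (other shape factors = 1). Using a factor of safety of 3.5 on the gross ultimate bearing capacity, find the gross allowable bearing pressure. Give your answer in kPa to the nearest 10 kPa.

q_all ≈ 80 kPa

With the water table at the surface the whole profile is submerged: γ' = 19.3 − 9.81 = 9.49 kN/m³, so q = γ'·D_f = 6.643 kPa.
q_ult = c·N_c·s_c + q·N_q
     = 41 × 5.14 × 1.3 + 6.643 × 1
     = 273.96 + 6.643 = 280.6 kPa.
q_all = 280.6 / 3.5 = 80.173 kPa.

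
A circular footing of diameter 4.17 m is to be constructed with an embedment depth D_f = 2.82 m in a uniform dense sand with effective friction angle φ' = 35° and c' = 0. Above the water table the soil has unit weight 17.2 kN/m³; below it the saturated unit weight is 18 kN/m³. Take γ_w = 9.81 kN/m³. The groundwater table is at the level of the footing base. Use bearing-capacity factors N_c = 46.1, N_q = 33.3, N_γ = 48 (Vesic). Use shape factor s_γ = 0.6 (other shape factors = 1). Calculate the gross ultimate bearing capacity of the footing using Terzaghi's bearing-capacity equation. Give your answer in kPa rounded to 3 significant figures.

Overburden at base level: q = 17.2 × 2.82 = 48.504 kPa.
Below the base the soil is submerged, so the ½γBN_γ term uses γ' = 18 − 9.81 = 8.19 kN/m³.
Surcharge term q·N_q = 48.504 × 33.3 = 1615.2 kPa; self-weight term 0.5·γ·B·N_γ·s_γ = 0.5 × 8.19 × 4.17 × 48 × 0.6 = 491.79 kPa.
q_ult = 1615.2 + 491.79 = 2107 kPa.

q_ult ≈ 2110 kPa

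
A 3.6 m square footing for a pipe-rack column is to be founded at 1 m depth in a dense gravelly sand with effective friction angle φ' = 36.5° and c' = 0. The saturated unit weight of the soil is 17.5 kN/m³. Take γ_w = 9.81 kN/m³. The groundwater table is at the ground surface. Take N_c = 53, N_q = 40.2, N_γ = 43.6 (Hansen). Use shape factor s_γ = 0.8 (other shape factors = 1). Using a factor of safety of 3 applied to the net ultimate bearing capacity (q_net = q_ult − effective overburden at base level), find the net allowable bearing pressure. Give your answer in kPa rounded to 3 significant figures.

q_all(net) ≈ 261 kPa

γ' = 17.5 − 9.81 = 7.69 kN/m³ (submerged throughout). q = 7.69 × 1 = 7.69 kPa; the same γ' applies in the ½γBN_γ term.
q·N_q = 7.69 × 40.2 = 309.14 kPa
0.5·γ·B·N_γ·s_γ = 0.5 × 7.69 × 3.6 × 43.6 × 0.8 = 482.81 kPa
q_ult = 309.14 + 482.81 = 791.95 kPa.
Net ultimate: q_net = 791.95 − 7.69 = 784.26 kPa.
q_all(net) = 784.26 / 3 = 261.42 kPa.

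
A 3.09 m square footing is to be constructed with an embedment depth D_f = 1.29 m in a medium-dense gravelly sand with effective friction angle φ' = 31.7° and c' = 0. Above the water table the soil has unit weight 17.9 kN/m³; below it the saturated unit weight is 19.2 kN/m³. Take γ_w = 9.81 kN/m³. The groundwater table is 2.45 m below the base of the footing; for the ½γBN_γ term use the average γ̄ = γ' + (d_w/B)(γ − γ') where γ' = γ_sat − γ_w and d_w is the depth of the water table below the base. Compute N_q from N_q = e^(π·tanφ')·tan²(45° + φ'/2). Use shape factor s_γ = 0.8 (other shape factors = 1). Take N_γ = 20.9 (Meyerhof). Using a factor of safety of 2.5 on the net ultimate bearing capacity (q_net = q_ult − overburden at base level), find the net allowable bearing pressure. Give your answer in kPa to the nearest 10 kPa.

q_all(net) ≈ 360 kPa

N_q = e^(π·tan31.7°)·tan²(60.85°) = 22.38.
Effective surcharge at the founding depth q = γ·D_f = 17.9 × 1.29 = 23.091 kPa.
With d_w = 2.45 m < B, γ̄ = 9.39 + (2.45/3.09) × (17.9 − 9.39) = 16.137 kN/m³.
q_ult = q·N_q + 0.5·γ·B·N_γ·s_γ
     = 23.091 × 22.377 + 0.5 × 16.137 × 3.09 × 20.9 × 0.8
     = 516.7 + 416.87 = 933.57 kPa.
q_net = 933.57 − 23.091 = 910.48 kPa.
q_all(net) = 910.48 / 2.5 = 364.19 kPa.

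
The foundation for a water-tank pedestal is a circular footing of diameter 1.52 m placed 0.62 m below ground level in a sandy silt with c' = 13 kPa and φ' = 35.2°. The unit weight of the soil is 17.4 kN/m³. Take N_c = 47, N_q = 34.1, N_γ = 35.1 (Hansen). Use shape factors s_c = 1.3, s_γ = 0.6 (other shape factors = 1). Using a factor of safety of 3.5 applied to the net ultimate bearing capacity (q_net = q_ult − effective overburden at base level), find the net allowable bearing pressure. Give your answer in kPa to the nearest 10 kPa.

Effective surcharge at the founding depth q = γ·D_f = 17.4 × 0.62 = 10.788 kPa.
q_ult = c·N_c·s_c + q·N_q + 0.5·γ·B·N_γ·s_γ
     = 13 × 47 × 1.3 + 10.788 × 34.1 + 0.5 × 17.4 × 1.52 × 35.1 × 0.6
     = 794.3 + 367.87 + 278.5 = 1440.7 kPa.
Net ultimate: q_net = 1440.7 − 10.788 = 1429.9 kPa.
q_all(net) = 1429.9 / 3.5 = 408.54 kPa.

q_all(net) ≈ 410 kPa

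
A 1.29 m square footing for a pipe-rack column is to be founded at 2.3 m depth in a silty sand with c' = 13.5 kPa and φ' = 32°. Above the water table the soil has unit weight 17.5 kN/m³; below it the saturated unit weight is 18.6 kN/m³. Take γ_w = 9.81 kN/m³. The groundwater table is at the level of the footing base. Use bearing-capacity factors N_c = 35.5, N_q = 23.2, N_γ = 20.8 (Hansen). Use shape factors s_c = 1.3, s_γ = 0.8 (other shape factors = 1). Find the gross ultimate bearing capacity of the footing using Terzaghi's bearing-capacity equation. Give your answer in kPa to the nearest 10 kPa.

q_ult ≈ 1650 kPa

Overburden at base level: q = 17.5 × 2.3 = 40.25 kPa.
Below the base the soil is submerged, so the ½γBN_γ term uses γ' = 18.6 − 9.81 = 8.79 kN/m³.
Cohesion term c·N_c·s_c = 13.5 × 35.5 × 1.3 = 623.02 kPa; surcharge term q·N_q = 40.25 × 23.2 = 933.8 kPa; self-weight term 0.5·γ·B·N_γ·s_γ = 0.5 × 8.79 × 1.29 × 20.8 × 0.8 = 94.341 kPa.
q_ult = 623.02 + 933.8 + 94.341 = 1651.2 kPa.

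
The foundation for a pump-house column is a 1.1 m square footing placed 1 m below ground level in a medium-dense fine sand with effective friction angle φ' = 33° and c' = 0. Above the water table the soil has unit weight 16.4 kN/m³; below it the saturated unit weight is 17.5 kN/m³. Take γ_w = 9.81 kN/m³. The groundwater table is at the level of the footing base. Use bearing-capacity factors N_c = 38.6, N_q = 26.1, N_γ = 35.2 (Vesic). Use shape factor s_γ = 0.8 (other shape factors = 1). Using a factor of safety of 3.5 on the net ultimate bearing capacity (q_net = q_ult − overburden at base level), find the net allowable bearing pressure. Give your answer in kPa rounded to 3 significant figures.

q_all(net) ≈ 152 kPa

Overburden at base level: q = 16.4 × 1 = 16.4 kPa.
Below the base the soil is submerged, so the ½γBN_γ term uses γ' = 17.5 − 9.81 = 7.69 kN/m³.
Surcharge term q·N_q = 16.4 × 26.1 = 428.04 kPa; self-weight term 0.5·γ·B·N_γ·s_γ = 0.5 × 7.69 × 1.1 × 35.2 × 0.8 = 119.1 kPa.
q_ult = 428.04 + 119.1 = 547.14 kPa.
q_net = 547.14 − 16.4 = 530.74 kPa.
q_all(net) = 530.74 / 3.5 = 151.64 kPa.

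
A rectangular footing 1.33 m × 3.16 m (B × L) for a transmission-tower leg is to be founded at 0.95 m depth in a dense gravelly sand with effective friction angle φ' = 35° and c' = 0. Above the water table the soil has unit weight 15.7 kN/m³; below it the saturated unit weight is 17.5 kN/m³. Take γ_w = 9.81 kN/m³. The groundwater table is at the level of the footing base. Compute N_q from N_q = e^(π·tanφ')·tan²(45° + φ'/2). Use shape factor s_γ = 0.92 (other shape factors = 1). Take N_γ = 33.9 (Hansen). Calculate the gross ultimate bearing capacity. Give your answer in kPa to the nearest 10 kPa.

q_ult ≈ 660 kPa

tan35° = 0.7002, so N_q = e^(π×0.7002)·tan²(62.5°) = 9.023 × 3.69 = 33.3.
q = γ·D_f = 15.7 × 0.95 = 14.915 kPa.
For the ½γBN_γ term take γ' = 17.5 − 9.81 = 7.69 kN/m³ (soil below base is submerged).
q·N_q = 14.915 × 33.296 = 496.61 kPa
0.5·γ·B·N_γ·s_γ = 0.5 × 7.69 × 1.33 × 33.9 × 0.92 = 159.49 kPa
q_ult = 496.61 + 159.49 = 656.1 kPa.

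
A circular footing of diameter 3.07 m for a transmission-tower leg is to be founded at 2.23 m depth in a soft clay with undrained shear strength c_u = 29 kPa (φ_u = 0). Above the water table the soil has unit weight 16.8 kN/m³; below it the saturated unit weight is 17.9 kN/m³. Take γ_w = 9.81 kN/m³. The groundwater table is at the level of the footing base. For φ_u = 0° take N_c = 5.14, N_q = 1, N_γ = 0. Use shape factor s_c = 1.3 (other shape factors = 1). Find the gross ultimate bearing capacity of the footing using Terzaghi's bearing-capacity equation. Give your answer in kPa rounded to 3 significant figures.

q_ult ≈ 231 kPa

Effective surcharge at the founding depth q = γ·D_f = 16.8 × 2.23 = 37.464 kPa.
q_ult = c·N_c·s_c + q·N_q
     = 29 × 5.14 × 1.3 + 37.464 × 1
     = 193.78 + 37.464 = 231.24 kPa.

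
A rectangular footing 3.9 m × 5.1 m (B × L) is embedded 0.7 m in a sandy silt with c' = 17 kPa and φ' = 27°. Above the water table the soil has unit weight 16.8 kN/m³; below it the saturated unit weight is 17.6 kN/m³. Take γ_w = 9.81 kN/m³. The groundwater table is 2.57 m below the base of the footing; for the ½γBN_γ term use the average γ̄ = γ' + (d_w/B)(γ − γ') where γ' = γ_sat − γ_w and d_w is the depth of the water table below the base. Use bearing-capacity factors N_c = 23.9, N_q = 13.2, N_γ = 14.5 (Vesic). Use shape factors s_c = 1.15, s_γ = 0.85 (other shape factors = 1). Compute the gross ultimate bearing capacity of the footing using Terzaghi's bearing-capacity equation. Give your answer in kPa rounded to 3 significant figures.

q = γ·D_f = 16.8 × 0.7 = 11.76 kPa.
γ' = 7.79 kN/m³; averaging over the depth B below the base, γ̄ = γ' + (d_w/B)(γ − γ') = 13.727 kN/m³.
c·N_c·s_c = 17 × 23.9 × 1.15 = 467.24 kPa
q·N_q = 11.76 × 13.2 = 155.23 kPa
0.5·γ·B·N_γ·s_γ = 0.5 × 13.727 × 3.9 × 14.5 × 0.85 = 329.92 kPa
q_ult = 467.24 + 155.23 + 329.92 = 952.4 kPa.

q_ult ≈ 952 kPa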